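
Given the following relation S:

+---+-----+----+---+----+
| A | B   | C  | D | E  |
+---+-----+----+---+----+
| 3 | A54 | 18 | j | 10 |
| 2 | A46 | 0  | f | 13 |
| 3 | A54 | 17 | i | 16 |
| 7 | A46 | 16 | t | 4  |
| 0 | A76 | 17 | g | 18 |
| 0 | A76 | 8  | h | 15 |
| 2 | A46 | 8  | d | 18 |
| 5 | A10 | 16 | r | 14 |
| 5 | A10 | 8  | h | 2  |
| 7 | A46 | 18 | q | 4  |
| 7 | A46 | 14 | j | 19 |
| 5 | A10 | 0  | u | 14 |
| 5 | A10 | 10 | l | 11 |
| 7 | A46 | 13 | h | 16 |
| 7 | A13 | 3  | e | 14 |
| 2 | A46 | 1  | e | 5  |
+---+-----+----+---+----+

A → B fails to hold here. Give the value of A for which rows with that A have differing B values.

7

A=3: 2 rows → B = A54, A54 ✓
A=2: 3 rows → B = A46, A46, A46 ✓
A=7: 5 rows → B takes values {A46, A13} — violation
A=0: 2 rows → B = A76, A76 ✓
A=5: 4 rows → B = A10, A10, A10, A10 ✓
The only A value with inconsistent B is A=7.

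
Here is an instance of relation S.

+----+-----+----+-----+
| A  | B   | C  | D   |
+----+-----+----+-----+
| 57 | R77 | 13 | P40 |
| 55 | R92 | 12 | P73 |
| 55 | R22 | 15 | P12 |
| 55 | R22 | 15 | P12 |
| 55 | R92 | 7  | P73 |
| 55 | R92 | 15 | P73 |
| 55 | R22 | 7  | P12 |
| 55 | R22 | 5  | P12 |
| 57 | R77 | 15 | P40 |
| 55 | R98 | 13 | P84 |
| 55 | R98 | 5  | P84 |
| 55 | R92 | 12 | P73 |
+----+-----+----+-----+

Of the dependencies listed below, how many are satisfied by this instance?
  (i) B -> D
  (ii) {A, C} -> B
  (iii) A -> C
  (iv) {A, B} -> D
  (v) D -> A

(i) B -> D: every LHS value maps to a single RHS value — holds.
(ii) {A, C} -> B: (A=55, C=15): 3 rows → B takes values {R22, R92} — violation; (A=55, C=7): 2 rows → B takes values {R92, R22} — violation; (A=55, C=5): 2 rows → B takes values {R22, R98} — violation — fails.
(iii) A -> C: A=57: 2 rows → C takes values {13, 15} — violation; A=55: 10 rows → C takes values {12, 15, 7, 5, 13} — violation — fails.
(iv) {A, B} -> D: every LHS value maps to a single RHS value — holds.
(v) D -> A: every LHS value maps to a single RHS value — holds.
3 of the 5 dependencies hold.

3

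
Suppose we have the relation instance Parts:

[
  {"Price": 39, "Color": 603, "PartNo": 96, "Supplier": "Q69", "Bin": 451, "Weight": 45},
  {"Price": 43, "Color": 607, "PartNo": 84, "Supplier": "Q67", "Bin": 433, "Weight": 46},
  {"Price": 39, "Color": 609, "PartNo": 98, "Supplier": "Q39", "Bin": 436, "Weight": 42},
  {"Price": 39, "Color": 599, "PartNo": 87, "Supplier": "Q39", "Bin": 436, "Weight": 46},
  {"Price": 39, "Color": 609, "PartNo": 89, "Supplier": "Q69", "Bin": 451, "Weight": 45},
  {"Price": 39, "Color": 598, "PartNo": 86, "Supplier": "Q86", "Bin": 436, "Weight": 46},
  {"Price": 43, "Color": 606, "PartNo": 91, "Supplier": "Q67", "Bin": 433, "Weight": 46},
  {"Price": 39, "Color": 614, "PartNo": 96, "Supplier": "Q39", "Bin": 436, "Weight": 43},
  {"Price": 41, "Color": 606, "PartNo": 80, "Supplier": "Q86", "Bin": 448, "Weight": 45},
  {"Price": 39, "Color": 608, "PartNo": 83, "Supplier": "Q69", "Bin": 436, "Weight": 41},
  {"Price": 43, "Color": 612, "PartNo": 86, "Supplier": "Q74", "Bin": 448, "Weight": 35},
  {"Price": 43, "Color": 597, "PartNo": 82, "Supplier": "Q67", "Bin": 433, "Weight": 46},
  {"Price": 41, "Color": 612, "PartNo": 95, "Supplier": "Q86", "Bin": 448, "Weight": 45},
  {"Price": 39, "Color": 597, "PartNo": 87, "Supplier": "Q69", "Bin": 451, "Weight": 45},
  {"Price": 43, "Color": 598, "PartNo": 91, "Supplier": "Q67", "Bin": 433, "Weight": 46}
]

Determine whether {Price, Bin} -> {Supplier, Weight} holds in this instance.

No

(Price=39, Bin=451): 3 rows → {Supplier,Weight} = (Q69, 45), (Q69, 45), (Q69, 45) ✓
(Price=43, Bin=433): 4 rows → {Supplier,Weight} = (Q67, 46), (Q67, 46), (Q67, 46), (Q67, 46) ✓
(Price=39, Bin=436): 5 rows → {Supplier,Weight} takes values {(Q39, 42), (Q39, 46), (Q86, 46), (Q39, 43), (Q69, 41)} — violation
(Price=41, Bin=448): 2 rows → {Supplier,Weight} = (Q86, 45), (Q86, 45) ✓
(Price=43, Bin=448): 1 row → {Supplier,Weight} = (Q74, 35) ✓
Two rows agree on {Price, Bin} but differ on {Supplier, Weight}, so {Price, Bin} -> {Supplier, Weight} does not hold.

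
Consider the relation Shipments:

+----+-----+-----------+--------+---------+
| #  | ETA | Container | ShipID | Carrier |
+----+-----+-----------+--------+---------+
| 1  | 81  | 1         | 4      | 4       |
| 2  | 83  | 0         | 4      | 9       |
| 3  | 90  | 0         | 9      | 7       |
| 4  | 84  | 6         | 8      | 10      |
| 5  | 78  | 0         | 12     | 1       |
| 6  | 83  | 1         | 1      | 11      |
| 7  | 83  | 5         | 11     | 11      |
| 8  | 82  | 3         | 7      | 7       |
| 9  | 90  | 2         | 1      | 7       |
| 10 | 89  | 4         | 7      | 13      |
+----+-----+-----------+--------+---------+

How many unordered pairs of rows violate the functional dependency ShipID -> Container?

ShipID=4: violating pairs (1,2) — 1 pair.
ShipID=1: violating pairs (6,9) — 1 pair.
ShipID=7: violating pairs (8,10) — 1 pair.

3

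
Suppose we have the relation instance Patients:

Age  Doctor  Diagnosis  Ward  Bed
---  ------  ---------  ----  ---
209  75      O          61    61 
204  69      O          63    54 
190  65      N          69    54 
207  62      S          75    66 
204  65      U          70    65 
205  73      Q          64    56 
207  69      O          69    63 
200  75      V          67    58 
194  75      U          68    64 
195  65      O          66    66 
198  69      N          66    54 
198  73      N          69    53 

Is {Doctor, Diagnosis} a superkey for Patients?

No

Two distinct rows share (Doctor=69, Diagnosis=O), so {Doctor, Diagnosis} does not determine every attribute — not a superkey.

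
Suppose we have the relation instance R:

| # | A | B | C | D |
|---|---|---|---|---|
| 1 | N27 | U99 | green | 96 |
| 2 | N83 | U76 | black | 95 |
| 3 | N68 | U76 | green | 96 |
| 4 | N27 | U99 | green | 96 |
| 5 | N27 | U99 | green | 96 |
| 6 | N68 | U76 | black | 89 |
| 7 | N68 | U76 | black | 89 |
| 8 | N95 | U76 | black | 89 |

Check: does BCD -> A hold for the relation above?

(B=U99, C=green, D=96): rows 1, 4, 5 → A = N27, N27, N27 ✓
(B=U76, C=black, D=95): row 2 → A = N83 ✓
(B=U76, C=green, D=96): row 3 → A = N68 ✓
(B=U76, C=black, D=89): rows 6, 7, 8 → A takes values {N68, N95} — violation
Two rows agree on BCD but differ on A, so BCD -> A does not hold.

No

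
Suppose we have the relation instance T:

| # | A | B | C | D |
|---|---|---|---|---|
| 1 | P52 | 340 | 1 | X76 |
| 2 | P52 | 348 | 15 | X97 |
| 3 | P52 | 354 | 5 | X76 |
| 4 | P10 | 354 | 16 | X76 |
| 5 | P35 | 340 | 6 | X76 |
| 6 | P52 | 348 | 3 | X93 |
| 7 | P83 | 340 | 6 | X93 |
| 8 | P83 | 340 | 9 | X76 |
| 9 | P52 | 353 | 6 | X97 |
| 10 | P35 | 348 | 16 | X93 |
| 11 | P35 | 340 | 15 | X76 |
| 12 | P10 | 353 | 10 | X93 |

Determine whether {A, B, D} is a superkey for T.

Rows 5 and 11 have the same {A, B, D} value (A=P35, B=340, D=X76) but are distinct tuples, so {A, B, D} does not determine every attribute — not a superkey.

No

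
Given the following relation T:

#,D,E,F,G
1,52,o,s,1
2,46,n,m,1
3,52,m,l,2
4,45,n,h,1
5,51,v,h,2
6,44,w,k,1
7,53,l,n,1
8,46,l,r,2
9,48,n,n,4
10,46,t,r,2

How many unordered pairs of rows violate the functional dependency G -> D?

G=1: violating pairs (1,2), (1,4), (1,6), (1,7), (2,4), (2,6), (2,7), (4,6), (4,7), (6,7) — 10 pairs.
G=2: violating pairs (3,5), (3,8), (3,10), (5,8), (5,10) — 5 pairs.

15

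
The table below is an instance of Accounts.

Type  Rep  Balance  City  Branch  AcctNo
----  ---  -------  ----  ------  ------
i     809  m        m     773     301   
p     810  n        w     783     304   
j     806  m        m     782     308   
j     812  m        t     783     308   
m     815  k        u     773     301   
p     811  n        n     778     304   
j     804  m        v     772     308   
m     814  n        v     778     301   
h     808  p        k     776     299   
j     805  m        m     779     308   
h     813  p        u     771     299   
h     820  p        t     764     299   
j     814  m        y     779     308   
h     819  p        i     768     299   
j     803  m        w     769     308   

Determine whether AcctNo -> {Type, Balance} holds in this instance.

AcctNo=301: 3 rows → {Type,Balance} takes values {(i, m), (m, k), (m, n)} — violation
AcctNo=304: 2 rows → {Type,Balance} = (p, n), (p, n) ✓
AcctNo=308: 6 rows → {Type,Balance} = (j, m), (j, m), (j, m), (j, m), (j, m), (j, m) ✓
AcctNo=299: 4 rows → {Type,Balance} = (h, p), (h, p), (h, p), (h, p) ✓
Two rows agree on AcctNo but differ on {Type, Balance}, so AcctNo -> {Type, Balance} does not hold.

No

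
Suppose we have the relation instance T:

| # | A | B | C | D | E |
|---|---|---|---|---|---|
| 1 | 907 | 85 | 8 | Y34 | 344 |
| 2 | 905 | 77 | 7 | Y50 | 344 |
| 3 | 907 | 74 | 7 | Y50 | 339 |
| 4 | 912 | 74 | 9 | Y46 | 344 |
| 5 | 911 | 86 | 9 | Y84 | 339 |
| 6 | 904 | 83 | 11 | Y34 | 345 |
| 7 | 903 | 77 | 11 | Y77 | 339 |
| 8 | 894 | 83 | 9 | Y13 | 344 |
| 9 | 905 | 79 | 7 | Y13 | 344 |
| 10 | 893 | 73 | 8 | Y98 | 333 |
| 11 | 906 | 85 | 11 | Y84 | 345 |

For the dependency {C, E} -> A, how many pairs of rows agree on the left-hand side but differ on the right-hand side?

2

(C=7, E=344): all 2 rows agree on A — 0 pairs.
(C=9, E=344): violating pairs (4,8) — 1 pair.
(C=11, E=345): violating pairs (6,11) — 1 pair.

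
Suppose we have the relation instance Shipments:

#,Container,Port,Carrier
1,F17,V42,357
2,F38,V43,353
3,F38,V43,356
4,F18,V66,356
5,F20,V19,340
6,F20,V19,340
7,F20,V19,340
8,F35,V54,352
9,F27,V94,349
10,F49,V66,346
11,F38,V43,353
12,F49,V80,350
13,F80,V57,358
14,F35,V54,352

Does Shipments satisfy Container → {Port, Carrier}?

Container=F17: row 1 → {Port,Carrier} = (V42, 357) ✓
Container=F38: rows 2, 3, 11 → {Port,Carrier} takes values {(V43, 353), (V43, 356)} — violation
Container=F18: row 4 → {Port,Carrier} = (V66, 356) ✓
Container=F20: rows 5, 6, 7 → {Port,Carrier} = (V19, 340), (V19, 340), (V19, 340) ✓
Container=F35: rows 8, 14 → {Port,Carrier} = (V54, 352), (V54, 352) ✓
Container=F27: row 9 → {Port,Carrier} = (V94, 349) ✓
Container=F49: rows 10, 12 → {Port,Carrier} takes values {(V66, 346), (V80, 350)} — violation
Container=F80: row 13 → {Port,Carrier} = (V57, 358) ✓
Two rows agree on Container but differ on {Port, Carrier}, so Container → {Port, Carrier} does not hold.

No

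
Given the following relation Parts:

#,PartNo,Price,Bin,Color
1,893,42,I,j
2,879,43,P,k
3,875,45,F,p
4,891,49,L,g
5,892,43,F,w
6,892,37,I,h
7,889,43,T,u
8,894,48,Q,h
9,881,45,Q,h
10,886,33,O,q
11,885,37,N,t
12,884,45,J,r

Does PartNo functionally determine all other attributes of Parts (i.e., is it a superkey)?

Rows 5 and 6 have the same PartNo value PartNo=892 but are distinct tuples, so PartNo does not determine every attribute — not a superkey.

No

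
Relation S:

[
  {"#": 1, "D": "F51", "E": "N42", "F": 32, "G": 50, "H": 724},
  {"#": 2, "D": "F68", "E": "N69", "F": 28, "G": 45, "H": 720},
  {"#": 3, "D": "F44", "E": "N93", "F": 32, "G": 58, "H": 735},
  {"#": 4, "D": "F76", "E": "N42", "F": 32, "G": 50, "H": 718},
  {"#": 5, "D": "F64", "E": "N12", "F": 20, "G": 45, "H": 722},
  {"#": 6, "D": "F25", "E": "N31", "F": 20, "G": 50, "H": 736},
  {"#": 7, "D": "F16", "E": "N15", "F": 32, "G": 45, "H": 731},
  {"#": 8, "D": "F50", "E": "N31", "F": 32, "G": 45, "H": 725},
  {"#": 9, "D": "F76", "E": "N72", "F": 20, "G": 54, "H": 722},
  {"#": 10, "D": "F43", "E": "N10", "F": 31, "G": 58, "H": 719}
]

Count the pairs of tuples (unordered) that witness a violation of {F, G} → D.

(F=32, G=50): violating pairs (1,4) — 1 pair.
(F=32, G=45): violating pairs (7,8) — 1 pair.

2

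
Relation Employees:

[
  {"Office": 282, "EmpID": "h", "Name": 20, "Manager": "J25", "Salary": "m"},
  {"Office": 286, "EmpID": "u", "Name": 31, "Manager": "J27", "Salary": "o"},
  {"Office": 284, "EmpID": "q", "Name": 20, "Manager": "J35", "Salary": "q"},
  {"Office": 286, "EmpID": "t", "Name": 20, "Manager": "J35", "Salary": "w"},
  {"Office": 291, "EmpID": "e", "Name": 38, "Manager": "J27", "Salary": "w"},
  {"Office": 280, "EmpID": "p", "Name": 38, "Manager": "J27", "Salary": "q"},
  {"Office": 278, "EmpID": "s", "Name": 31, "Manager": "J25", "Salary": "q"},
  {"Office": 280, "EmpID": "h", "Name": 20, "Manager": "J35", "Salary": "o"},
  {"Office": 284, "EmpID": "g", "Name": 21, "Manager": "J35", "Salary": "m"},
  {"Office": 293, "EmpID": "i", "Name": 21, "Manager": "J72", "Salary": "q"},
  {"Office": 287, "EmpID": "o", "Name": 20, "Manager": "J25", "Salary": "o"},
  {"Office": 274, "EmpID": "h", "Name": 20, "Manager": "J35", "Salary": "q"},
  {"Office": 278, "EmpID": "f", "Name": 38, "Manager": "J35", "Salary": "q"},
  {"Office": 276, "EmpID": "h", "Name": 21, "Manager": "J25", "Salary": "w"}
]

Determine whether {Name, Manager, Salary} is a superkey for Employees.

No

Two distinct rows share (Name=20, Manager=J35, Salary=q), so {Name, Manager, Salary} does not determine every attribute — not a superkey.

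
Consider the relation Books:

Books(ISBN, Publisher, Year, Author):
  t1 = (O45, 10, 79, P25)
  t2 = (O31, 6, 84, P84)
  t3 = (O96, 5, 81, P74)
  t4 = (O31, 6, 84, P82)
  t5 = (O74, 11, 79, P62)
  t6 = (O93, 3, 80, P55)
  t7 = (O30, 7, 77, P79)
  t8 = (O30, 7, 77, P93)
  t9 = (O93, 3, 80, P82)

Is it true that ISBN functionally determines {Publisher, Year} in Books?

ISBN=O45: row 1 → {Publisher,Year} = (10, 79) ✓
ISBN=O31: rows 2, 4 → {Publisher,Year} = (6, 84), (6, 84) ✓
ISBN=O96: row 3 → {Publisher,Year} = (5, 81) ✓
ISBN=O74: row 5 → {Publisher,Year} = (11, 79) ✓
ISBN=O93: rows 6, 9 → {Publisher,Year} = (3, 80), (3, 80) ✓
ISBN=O30: rows 7, 8 → {Publisher,Year} = (7, 77), (7, 77) ✓
Every ISBN value is associated with a single {Publisher, Year} value, so ISBN → {Publisher, Year} holds.

Yes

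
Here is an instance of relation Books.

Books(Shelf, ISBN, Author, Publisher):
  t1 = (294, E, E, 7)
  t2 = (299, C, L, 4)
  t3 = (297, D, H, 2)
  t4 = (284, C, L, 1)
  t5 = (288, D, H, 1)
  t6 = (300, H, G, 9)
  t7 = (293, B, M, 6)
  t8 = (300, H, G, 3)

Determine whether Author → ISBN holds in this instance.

Yes

Author=E: row 1 → ISBN = E ✓
Author=L: rows 2, 4 → ISBN = C, C ✓
Author=H: rows 3, 5 → ISBN = D, D ✓
Author=G: rows 6, 8 → ISBN = H, H ✓
Author=M: row 7 → ISBN = B ✓
Every Author value is associated with a single ISBN value, so Author → ISBN holds.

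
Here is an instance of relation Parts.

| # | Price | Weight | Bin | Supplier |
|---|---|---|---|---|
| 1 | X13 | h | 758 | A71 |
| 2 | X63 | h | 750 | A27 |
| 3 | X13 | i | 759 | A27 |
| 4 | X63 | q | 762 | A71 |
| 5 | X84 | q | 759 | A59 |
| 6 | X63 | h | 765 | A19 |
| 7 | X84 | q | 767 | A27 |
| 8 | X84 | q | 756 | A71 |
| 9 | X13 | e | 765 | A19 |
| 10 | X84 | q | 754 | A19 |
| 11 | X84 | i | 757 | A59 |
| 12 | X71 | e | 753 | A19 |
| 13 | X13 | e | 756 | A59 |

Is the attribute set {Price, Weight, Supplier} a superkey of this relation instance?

All 13 rows have distinct {Price, Weight, Supplier} values, so {Price, Weight, Supplier} → (all attributes) holds and {Price, Weight, Supplier} is a superkey.

Yes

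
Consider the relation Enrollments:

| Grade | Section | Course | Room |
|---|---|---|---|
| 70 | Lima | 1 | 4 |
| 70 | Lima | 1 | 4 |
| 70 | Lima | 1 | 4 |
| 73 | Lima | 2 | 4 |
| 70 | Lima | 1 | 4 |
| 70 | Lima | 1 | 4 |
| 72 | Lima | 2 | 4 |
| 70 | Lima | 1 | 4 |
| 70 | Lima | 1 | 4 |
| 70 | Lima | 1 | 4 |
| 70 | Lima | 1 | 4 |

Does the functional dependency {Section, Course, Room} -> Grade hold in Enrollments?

(Section=Lima, Course=1, Room=4): 9 rows → Grade = 70, 70, 70, 70, 70, 70, 70, 70, 70 ✓
(Section=Lima, Course=2, Room=4): 2 rows → Grade takes values {73, 72} — violation
Two rows agree on {Section, Course, Room} but differ on Grade, so {Section, Course, Room} -> Grade does not hold.

No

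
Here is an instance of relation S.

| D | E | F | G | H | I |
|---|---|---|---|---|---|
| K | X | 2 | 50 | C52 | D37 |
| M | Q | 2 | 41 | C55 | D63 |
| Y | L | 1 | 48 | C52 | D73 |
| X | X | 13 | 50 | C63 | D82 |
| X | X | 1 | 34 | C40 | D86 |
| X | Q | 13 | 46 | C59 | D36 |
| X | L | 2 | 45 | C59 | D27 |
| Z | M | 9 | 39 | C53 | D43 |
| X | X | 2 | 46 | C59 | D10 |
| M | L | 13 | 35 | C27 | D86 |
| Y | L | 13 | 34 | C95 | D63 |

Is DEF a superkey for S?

All 11 rows have distinct DEF values, so DEF → (all attributes) holds and DEF is a superkey.

Yes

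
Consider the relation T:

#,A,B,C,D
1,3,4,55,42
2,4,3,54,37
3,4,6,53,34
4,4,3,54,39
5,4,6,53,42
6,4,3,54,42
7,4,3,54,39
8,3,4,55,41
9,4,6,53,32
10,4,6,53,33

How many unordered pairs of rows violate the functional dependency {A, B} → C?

0

(A=3, B=4): all 2 rows agree on C — 0 pairs.
(A=4, B=3): all 4 rows agree on C — 0 pairs.
(A=4, B=6): all 4 rows agree on C — 0 pairs.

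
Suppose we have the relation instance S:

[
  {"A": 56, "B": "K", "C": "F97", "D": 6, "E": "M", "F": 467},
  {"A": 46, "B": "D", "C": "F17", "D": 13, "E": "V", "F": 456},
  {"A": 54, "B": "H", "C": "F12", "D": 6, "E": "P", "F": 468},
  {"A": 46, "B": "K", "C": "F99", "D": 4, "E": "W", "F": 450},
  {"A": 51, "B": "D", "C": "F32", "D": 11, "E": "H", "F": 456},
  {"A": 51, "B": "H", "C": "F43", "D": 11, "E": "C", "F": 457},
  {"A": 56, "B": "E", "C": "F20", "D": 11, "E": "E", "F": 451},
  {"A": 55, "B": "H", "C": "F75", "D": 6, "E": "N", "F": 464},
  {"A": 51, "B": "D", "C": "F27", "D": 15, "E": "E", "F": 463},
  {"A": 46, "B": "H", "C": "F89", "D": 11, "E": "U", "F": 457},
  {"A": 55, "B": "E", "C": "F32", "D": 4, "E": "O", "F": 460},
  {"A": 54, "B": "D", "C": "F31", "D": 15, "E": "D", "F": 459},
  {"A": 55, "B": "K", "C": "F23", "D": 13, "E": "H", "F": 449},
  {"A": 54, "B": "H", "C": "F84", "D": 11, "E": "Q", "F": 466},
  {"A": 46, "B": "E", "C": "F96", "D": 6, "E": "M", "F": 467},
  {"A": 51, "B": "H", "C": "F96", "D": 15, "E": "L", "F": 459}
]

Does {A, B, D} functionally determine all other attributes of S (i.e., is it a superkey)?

Yes

All 16 rows have distinct {A, B, D} values, so {A, B, D} → (all attributes) holds and {A, B, D} is a superkey.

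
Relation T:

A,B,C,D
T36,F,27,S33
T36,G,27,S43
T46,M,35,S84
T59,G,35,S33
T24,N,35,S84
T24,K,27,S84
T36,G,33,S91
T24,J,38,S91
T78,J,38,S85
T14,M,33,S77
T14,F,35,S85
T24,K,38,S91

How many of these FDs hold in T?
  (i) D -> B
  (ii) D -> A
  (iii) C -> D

(i) D -> B: D=S33: 2 rows → B takes values {F, G} — violation; D=S84: 3 rows → B takes values {M, N, K} — violation; D=S91: 3 rows → B takes values {G, J, K} — violation; D=S85: 2 rows → B takes values {J, F} — violation — fails.
(ii) D -> A: D=S33: 2 rows → A takes values {T36, T59} — violation; D=S84: 3 rows → A takes values {T46, T24} — violation; D=S91: 3 rows → A takes values {T36, T24} — violation; D=S85: 2 rows → A takes values {T78, T14} — violation — fails.
(iii) C -> D: C=27: 3 rows → D takes values {S33, S43, S84} — violation; C=35: 4 rows → D takes values {S84, S33, S85} — violation; C=33: 2 rows → D takes values {S91, S77} — violation; C=38: 3 rows → D takes values {S91, S85} — violation — fails.
None of the 3 dependencies hold.

0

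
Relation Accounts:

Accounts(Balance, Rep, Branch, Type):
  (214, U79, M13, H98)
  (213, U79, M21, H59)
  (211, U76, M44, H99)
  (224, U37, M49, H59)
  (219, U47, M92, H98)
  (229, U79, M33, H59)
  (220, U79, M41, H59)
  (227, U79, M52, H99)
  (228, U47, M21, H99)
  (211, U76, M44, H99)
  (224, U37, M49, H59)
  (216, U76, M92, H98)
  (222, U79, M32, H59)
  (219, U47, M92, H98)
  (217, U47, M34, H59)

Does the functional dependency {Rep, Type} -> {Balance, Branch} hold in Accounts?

No

(Rep=U79, Type=H98): 1 row → {Balance,Branch} = (214, M13) ✓
(Rep=U79, Type=H59): 4 rows → {Balance,Branch} takes values {(213, M21), (229, M33), (220, M41), (222, M32)} — violation
(Rep=U76, Type=H99): 2 rows → {Balance,Branch} = (211, M44), (211, M44) ✓
(Rep=U37, Type=H59): 2 rows → {Balance,Branch} = (224, M49), (224, M49) ✓
(Rep=U47, Type=H98): 2 rows → {Balance,Branch} = (219, M92), (219, M92) ✓
(Rep=U79, Type=H99): 1 row → {Balance,Branch} = (227, M52) ✓
(Rep=U47, Type=H99): 1 row → {Balance,Branch} = (228, M21) ✓
(Rep=U76, Type=H98): 1 row → {Balance,Branch} = (216, M92) ✓
(Rep=U47, Type=H59): 1 row → {Balance,Branch} = (217, M34) ✓
Two rows agree on {Rep, Type} but differ on {Balance, Branch}, so {Rep, Type} -> {Balance, Branch} does not hold.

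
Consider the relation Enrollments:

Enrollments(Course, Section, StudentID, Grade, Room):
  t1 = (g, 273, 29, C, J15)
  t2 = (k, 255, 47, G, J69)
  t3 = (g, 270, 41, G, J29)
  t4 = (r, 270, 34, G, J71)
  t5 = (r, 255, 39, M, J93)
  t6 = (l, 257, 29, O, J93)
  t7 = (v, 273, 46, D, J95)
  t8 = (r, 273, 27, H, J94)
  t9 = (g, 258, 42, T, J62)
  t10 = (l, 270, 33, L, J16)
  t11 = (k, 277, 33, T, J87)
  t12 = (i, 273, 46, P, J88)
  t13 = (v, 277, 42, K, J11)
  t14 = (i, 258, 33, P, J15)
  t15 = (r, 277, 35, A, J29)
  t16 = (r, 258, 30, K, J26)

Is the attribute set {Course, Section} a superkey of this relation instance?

Yes

All 16 rows have distinct {Course, Section} values, so {Course, Section} → (all attributes) holds and {Course, Section} is a superkey.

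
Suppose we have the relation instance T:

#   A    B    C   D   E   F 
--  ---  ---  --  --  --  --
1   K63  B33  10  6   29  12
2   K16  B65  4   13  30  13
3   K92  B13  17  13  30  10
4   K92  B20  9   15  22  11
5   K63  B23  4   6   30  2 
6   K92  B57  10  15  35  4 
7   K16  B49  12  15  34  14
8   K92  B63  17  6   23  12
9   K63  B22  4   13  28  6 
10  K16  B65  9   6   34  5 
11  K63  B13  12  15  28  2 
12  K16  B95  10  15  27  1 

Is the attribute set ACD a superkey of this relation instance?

Yes

All 12 rows have distinct ACD values, so ACD → (all attributes) holds and ACD is a superkey.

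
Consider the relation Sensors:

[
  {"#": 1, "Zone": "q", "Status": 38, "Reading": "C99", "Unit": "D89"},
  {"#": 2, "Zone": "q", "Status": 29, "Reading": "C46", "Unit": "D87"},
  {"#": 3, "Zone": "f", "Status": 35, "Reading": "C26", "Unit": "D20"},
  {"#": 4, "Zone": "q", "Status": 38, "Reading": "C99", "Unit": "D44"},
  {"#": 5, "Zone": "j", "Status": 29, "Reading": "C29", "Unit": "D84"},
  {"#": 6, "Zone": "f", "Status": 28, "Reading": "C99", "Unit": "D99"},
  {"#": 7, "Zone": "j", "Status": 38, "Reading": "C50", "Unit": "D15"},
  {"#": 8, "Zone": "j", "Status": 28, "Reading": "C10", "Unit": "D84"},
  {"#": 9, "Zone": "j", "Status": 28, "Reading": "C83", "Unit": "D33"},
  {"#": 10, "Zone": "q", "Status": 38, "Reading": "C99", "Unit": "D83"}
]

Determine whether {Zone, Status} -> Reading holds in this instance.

No

(Zone=q, Status=38): rows 1, 4, 10 → Reading = C99, C99, C99 ✓
(Zone=q, Status=29): row 2 → Reading = C46 ✓
(Zone=f, Status=35): row 3 → Reading = C26 ✓
(Zone=j, Status=29): row 5 → Reading = C29 ✓
(Zone=f, Status=28): row 6 → Reading = C99 ✓
(Zone=j, Status=38): row 7 → Reading = C50 ✓
(Zone=j, Status=28): rows 8, 9 → Reading takes values {C10, C83} — violation
Two rows agree on {Zone, Status} but differ on Reading, so {Zone, Status} -> Reading does not hold.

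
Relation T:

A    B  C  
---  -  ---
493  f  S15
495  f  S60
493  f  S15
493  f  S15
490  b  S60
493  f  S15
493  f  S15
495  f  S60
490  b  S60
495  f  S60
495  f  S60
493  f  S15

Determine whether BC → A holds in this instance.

Yes

(B=f, C=S15): 6 rows → A = 493, 493, 493, 493, 493, 493 ✓
(B=f, C=S60): 4 rows → A = 495, 495, 495, 495 ✓
(B=b, C=S60): 2 rows → A = 490, 490 ✓
Every BC value is associated with a single A value, so BC → A holds.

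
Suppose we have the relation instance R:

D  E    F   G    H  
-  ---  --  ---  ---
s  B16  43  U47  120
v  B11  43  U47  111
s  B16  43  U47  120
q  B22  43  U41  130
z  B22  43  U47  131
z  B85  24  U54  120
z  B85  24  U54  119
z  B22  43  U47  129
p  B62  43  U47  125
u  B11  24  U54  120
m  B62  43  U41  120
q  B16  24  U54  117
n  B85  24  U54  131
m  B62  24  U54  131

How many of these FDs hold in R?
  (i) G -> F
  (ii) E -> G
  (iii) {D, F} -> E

2

(i) G -> F: every LHS value maps to a single RHS value — holds.
(ii) E -> G: E=B16: 3 rows → G takes values {U47, U54} — violation; E=B11: 2 rows → G takes values {U47, U54} — violation; E=B22: 3 rows → G takes values {U41, U47} — violation; E=B62: 3 rows → G takes values {U47, U41, U54} — violation — fails.
(iii) {D, F} -> E: every LHS value maps to a single RHS value — holds.
2 of the 3 dependencies hold.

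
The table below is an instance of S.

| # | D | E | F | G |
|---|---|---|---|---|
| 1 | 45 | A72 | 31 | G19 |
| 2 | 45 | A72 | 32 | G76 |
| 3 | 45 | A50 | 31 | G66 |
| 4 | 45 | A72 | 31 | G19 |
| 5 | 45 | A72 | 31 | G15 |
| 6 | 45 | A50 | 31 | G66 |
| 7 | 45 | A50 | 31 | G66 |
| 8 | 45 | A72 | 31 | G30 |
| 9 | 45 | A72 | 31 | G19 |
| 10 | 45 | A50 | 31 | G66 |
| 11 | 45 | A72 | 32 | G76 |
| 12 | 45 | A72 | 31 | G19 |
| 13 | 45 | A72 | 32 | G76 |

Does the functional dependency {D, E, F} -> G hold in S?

No

(D=45, E=A72, F=31): rows 1, 4, 5, 8, 9, 12 → G takes values {G19, G15, G30} — violation
(D=45, E=A72, F=32): rows 2, 11, 13 → G = G76, G76, G76 ✓
(D=45, E=A50, F=31): rows 3, 6, 7, 10 → G = G66, G66, G66, G66 ✓
Two rows agree on {D, E, F} but differ on G, so {D, E, F} -> G does not hold.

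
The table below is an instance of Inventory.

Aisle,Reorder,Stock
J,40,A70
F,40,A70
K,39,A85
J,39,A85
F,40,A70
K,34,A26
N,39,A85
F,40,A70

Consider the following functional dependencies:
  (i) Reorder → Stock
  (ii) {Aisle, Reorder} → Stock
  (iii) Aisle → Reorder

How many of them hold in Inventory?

(i) Reorder → Stock: every LHS value maps to a single RHS value — holds.
(ii) {Aisle, Reorder} → Stock: every LHS value maps to a single RHS value — holds.
(iii) Aisle → Reorder: Aisle=J: 2 rows → Reorder takes values {40, 39} — violation; Aisle=K: 2 rows → Reorder takes values {39, 34} — violation — fails.
2 of the 3 dependencies hold.

2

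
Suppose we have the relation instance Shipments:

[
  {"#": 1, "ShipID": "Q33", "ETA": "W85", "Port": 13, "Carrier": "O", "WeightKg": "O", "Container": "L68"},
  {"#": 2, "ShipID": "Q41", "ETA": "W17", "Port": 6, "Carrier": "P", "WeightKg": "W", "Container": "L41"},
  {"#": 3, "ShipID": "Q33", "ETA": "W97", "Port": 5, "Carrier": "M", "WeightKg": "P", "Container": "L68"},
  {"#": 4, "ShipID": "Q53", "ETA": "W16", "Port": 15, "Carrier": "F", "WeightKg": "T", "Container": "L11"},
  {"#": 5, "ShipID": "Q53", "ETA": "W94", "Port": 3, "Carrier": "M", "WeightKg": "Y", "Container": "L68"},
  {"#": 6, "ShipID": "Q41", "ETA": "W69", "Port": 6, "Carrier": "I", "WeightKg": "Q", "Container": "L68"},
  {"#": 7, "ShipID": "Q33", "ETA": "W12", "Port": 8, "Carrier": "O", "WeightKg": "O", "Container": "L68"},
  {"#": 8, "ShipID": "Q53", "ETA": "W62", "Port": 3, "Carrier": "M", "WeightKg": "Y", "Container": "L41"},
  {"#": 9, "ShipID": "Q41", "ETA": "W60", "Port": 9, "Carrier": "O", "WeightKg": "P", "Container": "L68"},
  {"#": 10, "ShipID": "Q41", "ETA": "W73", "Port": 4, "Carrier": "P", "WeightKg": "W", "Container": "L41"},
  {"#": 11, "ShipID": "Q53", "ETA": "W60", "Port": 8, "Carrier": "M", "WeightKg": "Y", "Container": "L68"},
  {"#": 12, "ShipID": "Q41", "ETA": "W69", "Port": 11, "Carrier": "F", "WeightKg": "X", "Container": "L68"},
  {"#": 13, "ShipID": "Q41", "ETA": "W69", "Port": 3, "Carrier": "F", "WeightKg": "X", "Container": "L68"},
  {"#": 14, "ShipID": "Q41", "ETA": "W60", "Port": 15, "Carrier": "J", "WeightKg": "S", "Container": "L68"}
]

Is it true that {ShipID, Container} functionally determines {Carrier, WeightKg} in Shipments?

No

(ShipID=Q33, Container=L68): rows 1, 3, 7 → {Carrier,WeightKg} takes values {(O, O), (M, P)} — violation
(ShipID=Q41, Container=L41): rows 2, 10 → {Carrier,WeightKg} = (P, W), (P, W) ✓
(ShipID=Q53, Container=L11): row 4 → {Carrier,WeightKg} = (F, T) ✓
(ShipID=Q53, Container=L68): rows 5, 11 → {Carrier,WeightKg} = (M, Y), (M, Y) ✓
(ShipID=Q41, Container=L68): rows 6, 9, 12, 13, 14 → {Carrier,WeightKg} takes values {(I, Q), (O, P), (F, X), (J, S)} — violation
(ShipID=Q53, Container=L41): row 8 → {Carrier,WeightKg} = (M, Y) ✓
Two rows agree on {ShipID, Container} but differ on {Carrier, WeightKg}, so {ShipID, Container} -> {Carrier, WeightKg} does not hold.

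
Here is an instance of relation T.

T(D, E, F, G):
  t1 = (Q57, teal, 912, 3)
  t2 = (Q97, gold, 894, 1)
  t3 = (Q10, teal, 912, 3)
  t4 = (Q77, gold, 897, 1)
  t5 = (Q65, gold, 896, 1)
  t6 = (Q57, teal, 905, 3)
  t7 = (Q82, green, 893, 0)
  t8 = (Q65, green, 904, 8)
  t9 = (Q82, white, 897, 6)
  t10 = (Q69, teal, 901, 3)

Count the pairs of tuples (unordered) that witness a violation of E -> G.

1

E=teal: all 4 rows agree on G — 0 pairs.
E=gold: all 3 rows agree on G — 0 pairs.
E=green: violating pairs (7,8) — 1 pair.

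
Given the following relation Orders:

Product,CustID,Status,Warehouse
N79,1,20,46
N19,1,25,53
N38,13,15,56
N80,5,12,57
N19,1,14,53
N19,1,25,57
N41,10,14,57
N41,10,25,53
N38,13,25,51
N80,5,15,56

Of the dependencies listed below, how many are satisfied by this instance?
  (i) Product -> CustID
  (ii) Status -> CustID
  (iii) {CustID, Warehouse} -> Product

2

(i) Product -> CustID: every LHS value maps to a single RHS value — holds.
(ii) Status -> CustID: Status=25: 4 rows → CustID takes values {1, 10, 13} — violation; Status=15: 2 rows → CustID takes values {13, 5} — violation; Status=14: 2 rows → CustID takes values {1, 10} — violation — fails.
(iii) {CustID, Warehouse} -> Product: every LHS value maps to a single RHS value — holds.
2 of the 3 dependencies hold.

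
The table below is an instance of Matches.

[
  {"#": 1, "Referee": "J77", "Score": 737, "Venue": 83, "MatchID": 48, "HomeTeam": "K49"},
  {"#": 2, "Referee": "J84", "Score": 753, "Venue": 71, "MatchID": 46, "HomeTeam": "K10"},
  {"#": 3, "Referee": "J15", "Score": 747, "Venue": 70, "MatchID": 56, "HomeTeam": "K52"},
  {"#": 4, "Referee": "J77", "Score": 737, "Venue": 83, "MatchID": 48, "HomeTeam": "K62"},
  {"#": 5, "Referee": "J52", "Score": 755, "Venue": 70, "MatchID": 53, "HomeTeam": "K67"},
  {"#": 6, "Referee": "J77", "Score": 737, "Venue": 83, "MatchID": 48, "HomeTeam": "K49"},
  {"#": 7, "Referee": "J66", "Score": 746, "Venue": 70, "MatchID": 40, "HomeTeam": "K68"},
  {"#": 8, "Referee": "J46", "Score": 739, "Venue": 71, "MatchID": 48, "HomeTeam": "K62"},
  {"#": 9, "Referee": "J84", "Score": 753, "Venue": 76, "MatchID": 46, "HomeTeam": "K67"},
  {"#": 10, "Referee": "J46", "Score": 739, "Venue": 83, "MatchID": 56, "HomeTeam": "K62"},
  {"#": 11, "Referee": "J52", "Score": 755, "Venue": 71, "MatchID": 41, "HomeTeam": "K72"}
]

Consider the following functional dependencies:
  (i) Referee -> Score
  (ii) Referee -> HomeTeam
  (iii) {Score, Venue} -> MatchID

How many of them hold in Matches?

(i) Referee -> Score: every LHS value maps to a single RHS value — holds.
(ii) Referee -> HomeTeam: Referee=J77: rows 1, 4, 6 → HomeTeam takes values {K49, K62} — violation; Referee=J84: rows 2, 9 → HomeTeam takes values {K10, K67} — violation; Referee=J52: rows 5, 11 → HomeTeam takes values {K67, K72} — violation — fails.
(iii) {Score, Venue} -> MatchID: every LHS value maps to a single RHS value — holds.
2 of the 3 dependencies hold.

2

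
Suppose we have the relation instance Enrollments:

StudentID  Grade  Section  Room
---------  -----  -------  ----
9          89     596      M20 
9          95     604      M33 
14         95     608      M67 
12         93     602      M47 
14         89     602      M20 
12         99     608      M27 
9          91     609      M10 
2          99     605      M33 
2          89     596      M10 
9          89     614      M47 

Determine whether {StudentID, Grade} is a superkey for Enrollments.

No

Two distinct rows share (StudentID=9, Grade=89), so {StudentID, Grade} does not determine every attribute — not a superkey.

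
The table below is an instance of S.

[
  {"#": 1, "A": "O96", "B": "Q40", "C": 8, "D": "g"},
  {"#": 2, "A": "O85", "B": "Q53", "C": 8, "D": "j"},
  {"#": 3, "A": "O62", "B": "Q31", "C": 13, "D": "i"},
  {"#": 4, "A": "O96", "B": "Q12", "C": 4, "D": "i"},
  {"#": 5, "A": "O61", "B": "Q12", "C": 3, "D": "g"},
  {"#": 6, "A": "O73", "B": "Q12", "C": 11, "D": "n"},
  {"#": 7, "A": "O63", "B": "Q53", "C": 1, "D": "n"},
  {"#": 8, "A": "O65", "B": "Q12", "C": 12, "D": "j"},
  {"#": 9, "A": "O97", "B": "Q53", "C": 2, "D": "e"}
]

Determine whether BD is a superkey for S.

Yes

All 9 rows have distinct BD values, so BD → (all attributes) holds and BD is a superkey.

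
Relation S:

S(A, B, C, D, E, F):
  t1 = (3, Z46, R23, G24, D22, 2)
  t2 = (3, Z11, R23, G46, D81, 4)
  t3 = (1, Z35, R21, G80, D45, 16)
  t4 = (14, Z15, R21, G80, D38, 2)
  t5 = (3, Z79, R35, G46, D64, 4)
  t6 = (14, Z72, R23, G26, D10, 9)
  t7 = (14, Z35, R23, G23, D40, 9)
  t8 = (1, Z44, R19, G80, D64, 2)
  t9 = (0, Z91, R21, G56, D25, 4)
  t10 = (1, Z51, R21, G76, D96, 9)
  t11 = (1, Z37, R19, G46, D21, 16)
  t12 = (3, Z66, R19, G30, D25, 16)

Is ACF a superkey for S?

No

Rows 6 and 7 have the same ACF value (A=14, C=R23, F=9) but are distinct tuples, so ACF does not determine every attribute — not a superkey.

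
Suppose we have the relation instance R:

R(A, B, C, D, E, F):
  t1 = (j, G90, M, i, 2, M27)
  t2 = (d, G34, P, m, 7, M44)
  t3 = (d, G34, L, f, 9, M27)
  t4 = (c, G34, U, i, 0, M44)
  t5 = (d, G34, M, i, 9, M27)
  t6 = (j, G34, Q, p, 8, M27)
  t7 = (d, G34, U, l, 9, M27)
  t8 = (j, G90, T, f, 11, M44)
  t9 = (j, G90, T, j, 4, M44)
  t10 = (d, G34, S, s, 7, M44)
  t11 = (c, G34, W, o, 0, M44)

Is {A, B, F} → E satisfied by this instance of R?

(A=j, B=G90, F=M27): row 1 → E = 2 ✓
(A=d, B=G34, F=M44): rows 2, 10 → E = 7, 7 ✓
(A=d, B=G34, F=M27): rows 3, 5, 7 → E = 9, 9, 9 ✓
(A=c, B=G34, F=M44): rows 4, 11 → E = 0, 0 ✓
(A=j, B=G34, F=M27): row 6 → E = 8 ✓
(A=j, B=G90, F=M44): rows 8, 9 → E takes values {11, 4} — violation
Two rows agree on {A, B, F} but differ on E, so {A, B, F} → E does not hold.

No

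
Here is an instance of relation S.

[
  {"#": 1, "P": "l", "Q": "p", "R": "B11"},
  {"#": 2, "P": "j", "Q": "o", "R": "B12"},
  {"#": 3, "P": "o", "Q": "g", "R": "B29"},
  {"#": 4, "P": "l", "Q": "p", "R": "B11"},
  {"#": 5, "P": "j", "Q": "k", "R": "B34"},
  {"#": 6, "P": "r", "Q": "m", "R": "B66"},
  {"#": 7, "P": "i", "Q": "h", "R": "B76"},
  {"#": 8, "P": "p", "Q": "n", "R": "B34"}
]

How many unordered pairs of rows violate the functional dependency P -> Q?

1

P=l: all 2 rows agree on Q — 0 pairs.
P=j: violating pairs (2,5) — 1 pair.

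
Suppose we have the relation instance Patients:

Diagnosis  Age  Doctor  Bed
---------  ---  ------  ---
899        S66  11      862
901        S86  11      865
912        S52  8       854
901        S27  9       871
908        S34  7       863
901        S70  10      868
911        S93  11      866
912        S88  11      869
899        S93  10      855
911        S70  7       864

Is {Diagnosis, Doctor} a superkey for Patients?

Yes

All 10 rows have distinct {Diagnosis, Doctor} values, so {Diagnosis, Doctor} → (all attributes) holds and {Diagnosis, Doctor} is a superkey.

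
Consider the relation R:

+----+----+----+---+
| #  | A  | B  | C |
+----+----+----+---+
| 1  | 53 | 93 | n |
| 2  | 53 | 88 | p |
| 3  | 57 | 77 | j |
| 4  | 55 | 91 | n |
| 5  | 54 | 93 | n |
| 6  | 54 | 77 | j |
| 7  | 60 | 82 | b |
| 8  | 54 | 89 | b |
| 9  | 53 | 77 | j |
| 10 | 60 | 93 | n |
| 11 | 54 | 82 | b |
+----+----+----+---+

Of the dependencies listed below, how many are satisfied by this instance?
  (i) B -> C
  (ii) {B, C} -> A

1

(i) B -> C: every LHS value maps to a single RHS value — holds.
(ii) {B, C} -> A: (B=93, C=n): rows 1, 5, 10 → A takes values {53, 54, 60} — violation; (B=77, C=j): rows 3, 6, 9 → A takes values {57, 54, 53} — violation; (B=82, C=b): rows 7, 11 → A takes values {60, 54} — violation — fails.
1 of the 2 dependencies holds.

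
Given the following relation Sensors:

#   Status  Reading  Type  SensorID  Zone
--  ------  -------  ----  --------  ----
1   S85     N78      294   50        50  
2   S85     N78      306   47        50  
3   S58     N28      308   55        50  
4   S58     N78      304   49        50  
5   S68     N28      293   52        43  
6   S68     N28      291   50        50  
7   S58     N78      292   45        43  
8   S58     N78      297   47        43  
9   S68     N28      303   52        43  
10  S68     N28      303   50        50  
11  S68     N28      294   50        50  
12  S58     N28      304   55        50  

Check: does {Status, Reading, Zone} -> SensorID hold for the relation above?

(Status=S85, Reading=N78, Zone=50): rows 1, 2 → SensorID takes values {50, 47} — violation
(Status=S58, Reading=N28, Zone=50): rows 3, 12 → SensorID = 55, 55 ✓
(Status=S58, Reading=N78, Zone=50): row 4 → SensorID = 49 ✓
(Status=S68, Reading=N28, Zone=43): rows 5, 9 → SensorID = 52, 52 ✓
(Status=S68, Reading=N28, Zone=50): rows 6, 10, 11 → SensorID = 50, 50, 50 ✓
(Status=S58, Reading=N78, Zone=43): rows 7, 8 → SensorID takes values {45, 47} — violation
Two rows agree on {Status, Reading, Zone} but differ on SensorID, so {Status, Reading, Zone} -> SensorID does not hold.

No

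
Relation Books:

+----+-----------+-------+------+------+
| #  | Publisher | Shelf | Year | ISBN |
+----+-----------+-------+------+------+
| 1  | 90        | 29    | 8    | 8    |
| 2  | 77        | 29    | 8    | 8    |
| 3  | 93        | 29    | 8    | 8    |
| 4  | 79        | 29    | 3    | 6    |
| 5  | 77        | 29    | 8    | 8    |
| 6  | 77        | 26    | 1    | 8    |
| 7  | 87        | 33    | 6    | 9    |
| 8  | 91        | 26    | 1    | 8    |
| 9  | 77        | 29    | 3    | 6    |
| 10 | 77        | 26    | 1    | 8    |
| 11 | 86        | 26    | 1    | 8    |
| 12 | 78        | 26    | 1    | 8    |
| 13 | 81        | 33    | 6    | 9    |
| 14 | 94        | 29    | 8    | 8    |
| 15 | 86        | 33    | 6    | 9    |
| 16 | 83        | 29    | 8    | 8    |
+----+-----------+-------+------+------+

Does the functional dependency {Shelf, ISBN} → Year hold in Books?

(Shelf=29, ISBN=8): rows 1, 2, 3, 5, 14, 16 → Year = 8, 8, 8, 8, 8, 8 ✓
(Shelf=29, ISBN=6): rows 4, 9 → Year = 3, 3 ✓
(Shelf=26, ISBN=8): rows 6, 8, 10, 11, 12 → Year = 1, 1, 1, 1, 1 ✓
(Shelf=33, ISBN=9): rows 7, 13, 15 → Year = 6, 6, 6 ✓
Every {Shelf, ISBN} value is associated with a single Year value, so {Shelf, ISBN} → Year holds.

Yes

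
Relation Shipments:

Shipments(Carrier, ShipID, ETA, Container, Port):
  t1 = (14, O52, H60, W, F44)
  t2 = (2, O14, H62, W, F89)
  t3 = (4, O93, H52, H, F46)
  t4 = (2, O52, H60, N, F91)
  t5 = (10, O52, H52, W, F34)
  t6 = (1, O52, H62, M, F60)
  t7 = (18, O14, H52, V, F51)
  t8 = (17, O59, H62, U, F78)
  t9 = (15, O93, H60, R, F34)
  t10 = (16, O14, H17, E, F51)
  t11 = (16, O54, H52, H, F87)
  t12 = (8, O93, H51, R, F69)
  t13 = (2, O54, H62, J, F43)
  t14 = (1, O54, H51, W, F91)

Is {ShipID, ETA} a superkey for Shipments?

No

Rows 1 and 4 have the same {ShipID, ETA} value (ShipID=O52, ETA=H60) but are distinct tuples, so {ShipID, ETA} does not determine every attribute — not a superkey.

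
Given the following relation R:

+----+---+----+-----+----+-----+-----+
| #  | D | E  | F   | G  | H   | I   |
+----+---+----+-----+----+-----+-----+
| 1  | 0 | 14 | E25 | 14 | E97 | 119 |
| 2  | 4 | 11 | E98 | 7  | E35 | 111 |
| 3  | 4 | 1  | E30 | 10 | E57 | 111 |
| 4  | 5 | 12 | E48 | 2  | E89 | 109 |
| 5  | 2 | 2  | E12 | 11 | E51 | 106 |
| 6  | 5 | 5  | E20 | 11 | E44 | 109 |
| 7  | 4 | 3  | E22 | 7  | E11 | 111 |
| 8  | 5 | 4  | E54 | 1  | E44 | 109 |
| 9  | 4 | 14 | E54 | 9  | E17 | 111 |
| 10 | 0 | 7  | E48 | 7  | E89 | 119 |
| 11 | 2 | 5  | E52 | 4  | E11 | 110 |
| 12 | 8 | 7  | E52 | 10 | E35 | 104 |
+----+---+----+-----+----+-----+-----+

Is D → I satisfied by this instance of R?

No

D=0: rows 1, 10 → I = 119, 119 ✓
D=4: rows 2, 3, 7, 9 → I = 111, 111, 111, 111 ✓
D=5: rows 4, 6, 8 → I = 109, 109, 109 ✓
D=2: rows 5, 11 → I takes values {106, 110} — violation
D=8: row 12 → I = 104 ✓
Two rows agree on D but differ on I, so D → I does not hold.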